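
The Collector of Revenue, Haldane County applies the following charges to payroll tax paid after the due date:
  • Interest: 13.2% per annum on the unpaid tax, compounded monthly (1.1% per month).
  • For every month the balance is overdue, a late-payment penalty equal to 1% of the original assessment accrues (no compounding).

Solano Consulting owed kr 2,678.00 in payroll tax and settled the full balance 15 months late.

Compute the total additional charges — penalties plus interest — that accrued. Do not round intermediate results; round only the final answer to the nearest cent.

Late-payment penalty = 1% × kr 2,678.00 × 15 mo = kr 401.70
Interest: kr 2,678.00 × ((1 + 0.011)^15 − 1) = kr 2,678.00 × 0.1783311… = kr 477.5706…
Penalties + interest = kr 401.7000 + kr 477.5706… = kr 879.27

kr 879.27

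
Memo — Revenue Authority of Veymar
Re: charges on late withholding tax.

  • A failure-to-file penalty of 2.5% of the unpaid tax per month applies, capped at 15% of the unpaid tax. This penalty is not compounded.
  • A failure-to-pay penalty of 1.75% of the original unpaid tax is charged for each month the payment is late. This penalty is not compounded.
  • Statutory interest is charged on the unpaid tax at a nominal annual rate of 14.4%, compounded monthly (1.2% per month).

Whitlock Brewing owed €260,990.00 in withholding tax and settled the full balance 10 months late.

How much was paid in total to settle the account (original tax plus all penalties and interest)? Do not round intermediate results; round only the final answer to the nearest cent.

€378,877.04

Failure-to-file: 10 × 2.5% × €260,990.00 = €65,247.50, capped at 15% × €260,990.00 = €39,148.50
Failure-to-pay penalty: 10 × 1.75% × €260,990.00 = €45,673.25
Interest: €260,990.00 × ((1 + 0.012)^10 − 1) = €260,990.00 × 0.1266918… = €33,065.2871…
Total = €260,990.00 + €84,821.7500 + €33,065.2871… = €378,877.04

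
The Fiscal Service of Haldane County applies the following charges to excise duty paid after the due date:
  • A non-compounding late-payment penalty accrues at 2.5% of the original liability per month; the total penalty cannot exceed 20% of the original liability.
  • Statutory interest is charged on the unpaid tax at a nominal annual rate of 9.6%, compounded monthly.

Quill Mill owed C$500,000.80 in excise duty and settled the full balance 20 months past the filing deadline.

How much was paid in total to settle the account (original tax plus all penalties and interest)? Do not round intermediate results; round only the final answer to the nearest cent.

C$686,383.12

Penalty (uncapped): 20 × 2.5% × C$500,000.80 = C$250,000.40; cap = 20% × C$500,000.80 = C$100,000.16 → penalty = C$100,000.16
Interest (9.6%/yr ÷ 12 = 0.8%/month): C$500,000.80 × ((1 + 0.008)^20 − 1) = C$86,382.1600…
Total = C$500,000.80 + C$100,000.1600 + C$86,382.1600… = C$686,383.12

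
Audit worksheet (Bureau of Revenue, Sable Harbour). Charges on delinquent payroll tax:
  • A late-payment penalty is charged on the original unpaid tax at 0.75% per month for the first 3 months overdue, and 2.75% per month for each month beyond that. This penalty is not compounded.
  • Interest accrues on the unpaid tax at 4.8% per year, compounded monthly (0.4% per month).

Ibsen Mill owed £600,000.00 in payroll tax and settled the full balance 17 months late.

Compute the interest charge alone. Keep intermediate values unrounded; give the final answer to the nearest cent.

£42,132.08

Interest: £600,000.00 × ((1 + 0.004)^17 − 1) = £600,000.00 × 0.0702201… = £42,132.0814…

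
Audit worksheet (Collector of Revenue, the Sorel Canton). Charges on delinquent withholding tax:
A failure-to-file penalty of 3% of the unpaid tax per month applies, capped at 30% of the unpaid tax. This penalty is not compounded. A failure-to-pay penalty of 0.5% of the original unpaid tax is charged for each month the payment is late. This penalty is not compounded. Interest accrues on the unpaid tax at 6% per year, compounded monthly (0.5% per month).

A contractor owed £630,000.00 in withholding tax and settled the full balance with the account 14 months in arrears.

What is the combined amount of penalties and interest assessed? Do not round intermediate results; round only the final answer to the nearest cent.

£278,662.31

Failure-to-file: 14 × 3% × £630,000.00 = £264,600.00, capped at 30% × £630,000.00 = £189,000.00
Failure-to-pay penalty: 14 × 0.5% × £630,000.00 = £44,100.00
Interest: £630,000.00 × ((1 + 0.005)^14 − 1) = £630,000.00 × 0.0723211… = £45,562.3131…
Penalties + interest = £233,100.0000 + £45,562.3131… = £278,662.31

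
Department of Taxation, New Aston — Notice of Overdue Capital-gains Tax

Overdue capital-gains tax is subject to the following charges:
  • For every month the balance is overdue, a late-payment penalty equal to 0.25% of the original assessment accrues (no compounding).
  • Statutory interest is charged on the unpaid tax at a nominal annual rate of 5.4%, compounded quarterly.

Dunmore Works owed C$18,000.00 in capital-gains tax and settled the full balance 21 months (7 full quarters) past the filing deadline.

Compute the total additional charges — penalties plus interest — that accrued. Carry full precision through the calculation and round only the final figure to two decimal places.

Late-payment penalty: 21 × 0.25% × C$18,000.00 = C$945.00
Interest (5.4%/yr ÷ 4 = 1.35%/quarter): C$18,000.00 × ((1 + 0.0135)^7 − 1) = C$1,771.4616…
Penalties + interest = C$945.0000 + C$1,771.4616… = C$2,716.46

C$2,716.46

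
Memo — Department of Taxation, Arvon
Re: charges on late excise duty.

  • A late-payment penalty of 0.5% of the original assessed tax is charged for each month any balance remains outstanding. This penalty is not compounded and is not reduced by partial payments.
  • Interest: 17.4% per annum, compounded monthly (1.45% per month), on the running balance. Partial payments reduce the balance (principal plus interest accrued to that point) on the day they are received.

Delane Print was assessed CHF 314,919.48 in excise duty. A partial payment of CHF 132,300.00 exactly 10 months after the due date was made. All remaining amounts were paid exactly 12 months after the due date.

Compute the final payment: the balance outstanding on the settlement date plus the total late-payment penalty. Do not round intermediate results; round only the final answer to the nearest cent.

CHF 257,034.37

Balance at month 10: CHF 314,919.4800 × (1 + 0.0145)^10 = CHF 363,680.5200…
After CHF 132,300.00 payment: CHF 363,680.5200… − CHF 132,300.00 = CHF 231,380.5200…
Balance at month 12: CHF 231,380.5200… × (1 + 0.0145)^2 = CHF 238,139.2028…
Penalty: 12 × 0.5% × CHF 314,919.48 = CHF 18,895.17…
Final settlement = outstanding balance + penalty = CHF 238,139.2028… + CHF 18,895.17… = CHF 257,034.37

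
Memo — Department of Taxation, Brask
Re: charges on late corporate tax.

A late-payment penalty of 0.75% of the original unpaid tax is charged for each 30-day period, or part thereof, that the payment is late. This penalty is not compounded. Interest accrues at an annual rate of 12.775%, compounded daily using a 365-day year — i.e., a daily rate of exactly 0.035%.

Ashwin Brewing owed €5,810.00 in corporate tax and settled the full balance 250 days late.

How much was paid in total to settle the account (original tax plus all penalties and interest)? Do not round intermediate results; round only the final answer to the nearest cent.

Penalty periods: ⌈250/30⌉ = 9; penalty = 9 × 0.75% × €5,810.00 = €392.18…
Interest: €5,810.00 × ((1 + 0.00035)^250 − 1) = €5,810.00 × 0.09142556… = €531.1825…
Total = €5,810.00 + €392.1750 + €531.1825… = €6,733.36

€6,733.36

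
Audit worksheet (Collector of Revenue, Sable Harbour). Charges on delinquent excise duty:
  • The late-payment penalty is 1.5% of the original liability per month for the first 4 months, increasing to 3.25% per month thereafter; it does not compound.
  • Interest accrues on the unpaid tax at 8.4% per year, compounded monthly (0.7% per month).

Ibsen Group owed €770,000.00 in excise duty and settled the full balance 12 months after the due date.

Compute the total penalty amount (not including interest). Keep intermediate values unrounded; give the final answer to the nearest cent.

Penalty, months 1–4: 4 × 1.5% × €770,000.00 = €46,200.00
Penalty, months 5–12: 8 × 3.25% × €770,000.00 = €200,200.00
Total penalty = €46,200.00 + €200,200.00 = €246,400.00

€246,400.00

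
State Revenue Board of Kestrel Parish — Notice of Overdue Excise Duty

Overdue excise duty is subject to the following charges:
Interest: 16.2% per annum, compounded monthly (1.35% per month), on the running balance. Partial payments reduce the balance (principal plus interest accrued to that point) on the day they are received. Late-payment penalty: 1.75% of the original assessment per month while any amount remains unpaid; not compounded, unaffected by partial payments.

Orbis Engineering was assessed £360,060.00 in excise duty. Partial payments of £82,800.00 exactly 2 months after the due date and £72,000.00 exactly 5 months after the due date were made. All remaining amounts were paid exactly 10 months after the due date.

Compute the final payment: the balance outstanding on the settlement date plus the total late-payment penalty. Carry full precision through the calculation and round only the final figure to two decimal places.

Balance at month 2: £360,060.0000 × (1 + 0.0135)^2 = £369,847.2409…
After £82,800.00 payment: £369,847.2409… − £82,800.00 = £287,047.2409…
Balance at month 5: £287,047.2409… × (1 + 0.0135)^3 = £298,830.3035…
After £72,000.00 payment: £298,830.3035… − £72,000.00 = £226,830.3035…
Balance at month 10: £226,830.3035… × (1 + 0.0135)^5 = £242,560.3659…
Penalty: 10 × 1.75% × £360,060.00 = £63,010.50
Final settlement = outstanding balance + penalty = £242,560.3659… + £63,010.50 = £305,570.87

£305,570.87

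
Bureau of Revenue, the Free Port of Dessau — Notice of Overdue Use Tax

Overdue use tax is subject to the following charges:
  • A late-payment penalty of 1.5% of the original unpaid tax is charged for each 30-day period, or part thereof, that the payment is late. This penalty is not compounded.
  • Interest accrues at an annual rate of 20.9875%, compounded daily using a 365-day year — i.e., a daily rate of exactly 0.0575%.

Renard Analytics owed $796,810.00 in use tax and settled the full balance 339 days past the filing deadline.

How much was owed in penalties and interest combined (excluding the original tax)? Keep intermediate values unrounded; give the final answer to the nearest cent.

Penalty periods: ⌈339/30⌉ = 12; penalty = 12 × 1.5% × $796,810.00 = $143,425.80
Interest: $796,810.00 × ((1 + 0.000575)^339 − 1) = $796,810.00 × 0.21515177… = $171,435.0799…
Penalties + interest = $143,425.8000 + $171,435.0799… = $314,860.88

$314,860.88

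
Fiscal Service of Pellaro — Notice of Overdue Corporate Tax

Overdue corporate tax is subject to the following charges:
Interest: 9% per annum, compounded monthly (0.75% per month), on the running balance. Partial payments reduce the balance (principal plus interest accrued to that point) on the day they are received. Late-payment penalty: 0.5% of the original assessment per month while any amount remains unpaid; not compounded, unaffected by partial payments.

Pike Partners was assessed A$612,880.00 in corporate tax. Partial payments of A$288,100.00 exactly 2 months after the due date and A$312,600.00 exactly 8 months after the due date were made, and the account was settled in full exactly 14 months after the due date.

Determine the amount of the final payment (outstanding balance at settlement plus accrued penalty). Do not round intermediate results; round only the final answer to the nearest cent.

Balance at month 2: A$612,880.0000 × (1 + 0.0075)^2 = A$622,107.6745
After A$288,100.00 payment: A$622,107.6745 − A$288,100.00 = A$334,007.6745
Balance at month 8: A$334,007.6745 × (1 + 0.0075)^6 = A$349,322.6729…
After A$312,600.00 payment: A$349,322.6729… − A$312,600.00 = A$36,722.6729…
Balance at month 14: A$36,722.6729… × (1 + 0.0075)^6 = A$38,406.4895…
Penalty: 14 × 0.5% × A$612,880.00 = A$42,901.60
Final settlement = outstanding balance + penalty = A$38,406.4895… + A$42,901.60 = A$81,308.09

A$81,308.09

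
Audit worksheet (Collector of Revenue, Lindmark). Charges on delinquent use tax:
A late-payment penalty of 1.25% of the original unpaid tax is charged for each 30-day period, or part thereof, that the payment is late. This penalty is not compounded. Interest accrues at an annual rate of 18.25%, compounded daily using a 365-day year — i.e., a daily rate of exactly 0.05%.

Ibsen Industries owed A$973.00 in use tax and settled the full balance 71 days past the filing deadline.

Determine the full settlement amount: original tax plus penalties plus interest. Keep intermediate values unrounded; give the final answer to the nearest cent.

A$1,044.64

Penalty periods: ⌈71/30⌉ = 3; penalty = 3 × 1.25% × A$973.00 = A$36.49…
Interest: A$973.00 × ((1 + 0.0005)^71 − 1) = A$973.00 × 0.03612846… = A$35.1530…
Total = A$973.00 + A$36.4875 + A$35.1530… = A$1,044.64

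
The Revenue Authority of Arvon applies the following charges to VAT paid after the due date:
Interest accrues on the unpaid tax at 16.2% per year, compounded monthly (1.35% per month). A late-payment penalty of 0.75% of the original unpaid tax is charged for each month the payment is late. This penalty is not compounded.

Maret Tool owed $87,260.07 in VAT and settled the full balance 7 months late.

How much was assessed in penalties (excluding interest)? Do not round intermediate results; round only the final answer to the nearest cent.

Late-payment penalty: 7 × 0.75% × $87,260.07 = $4,581.15…

$4,581.15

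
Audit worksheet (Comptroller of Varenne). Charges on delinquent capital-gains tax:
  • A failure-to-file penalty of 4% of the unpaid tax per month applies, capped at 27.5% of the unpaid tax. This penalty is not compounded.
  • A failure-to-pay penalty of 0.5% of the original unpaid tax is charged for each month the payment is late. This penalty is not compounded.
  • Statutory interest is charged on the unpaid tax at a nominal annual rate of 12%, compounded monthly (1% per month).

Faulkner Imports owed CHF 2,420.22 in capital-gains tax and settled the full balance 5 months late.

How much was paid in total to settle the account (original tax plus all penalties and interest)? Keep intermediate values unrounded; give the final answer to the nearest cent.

Failure-to-file: 5 × 4% × CHF 2,420.22 = CHF 484.04… (under the 27.5% cap)
Failure-to-pay penalty: 5 × 0.5% × CHF 2,420.22 = CHF 60.51…
Interest: CHF 2,420.22 × ((1 + 0.01)^5 − 1) = CHF 2,420.22 × 0.0510101… = CHF 123.4555…
Total = CHF 2,420.22 + CHF 544.5495 + CHF 123.4555… = CHF 3,088.23

CHF 3,088.23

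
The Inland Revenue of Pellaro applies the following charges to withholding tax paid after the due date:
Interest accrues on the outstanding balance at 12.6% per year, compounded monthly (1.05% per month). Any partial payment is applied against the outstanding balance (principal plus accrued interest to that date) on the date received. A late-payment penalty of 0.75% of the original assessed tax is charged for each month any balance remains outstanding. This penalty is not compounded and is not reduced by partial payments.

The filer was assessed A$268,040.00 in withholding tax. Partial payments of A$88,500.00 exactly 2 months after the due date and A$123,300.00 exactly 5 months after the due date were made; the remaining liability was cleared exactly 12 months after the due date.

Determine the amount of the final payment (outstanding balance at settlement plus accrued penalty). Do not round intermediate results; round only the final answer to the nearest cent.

A$97,059.77

Balance at month 2: A$268,040.0000 × (1 + 0.0105)^2 = A$273,698.3914…
After A$88,500.00 payment: A$273,698.3914… − A$88,500.00 = A$185,198.3914…
Balance at month 5: A$185,198.3914… × (1 + 0.0105)^3 = A$191,093.6095…
After A$123,300.00 payment: A$191,093.6095… − A$123,300.00 = A$67,793.6095…
Balance at month 12: A$67,793.6095… × (1 + 0.0105)^7 = A$72,936.1748…
Penalty: 12 × 0.75% × A$268,040.00 = A$24,123.60
Final settlement = outstanding balance + penalty = A$72,936.1748… + A$24,123.60 = A$97,059.77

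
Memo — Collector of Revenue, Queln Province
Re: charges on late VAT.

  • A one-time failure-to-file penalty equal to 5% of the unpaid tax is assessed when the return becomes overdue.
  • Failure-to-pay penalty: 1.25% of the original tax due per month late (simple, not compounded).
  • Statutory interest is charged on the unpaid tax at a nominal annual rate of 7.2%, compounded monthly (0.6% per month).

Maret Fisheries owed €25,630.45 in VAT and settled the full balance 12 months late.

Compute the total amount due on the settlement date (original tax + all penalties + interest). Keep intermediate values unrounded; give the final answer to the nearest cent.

Failure-to-file penalty: 5% × €25,630.45 = €1,281.52…
Failure-to-pay penalty = 1.25% × €25,630.45 × 12 mo = €3,844.57…
Interest: €25,630.45 × ((1 + 0.006)^12 − 1) = €25,630.45 × 0.0744242… = €1,907.5249…
Total = €25,630.45 + €5,126.0900 + €1,907.5249… = €32,664.06

€32,664.06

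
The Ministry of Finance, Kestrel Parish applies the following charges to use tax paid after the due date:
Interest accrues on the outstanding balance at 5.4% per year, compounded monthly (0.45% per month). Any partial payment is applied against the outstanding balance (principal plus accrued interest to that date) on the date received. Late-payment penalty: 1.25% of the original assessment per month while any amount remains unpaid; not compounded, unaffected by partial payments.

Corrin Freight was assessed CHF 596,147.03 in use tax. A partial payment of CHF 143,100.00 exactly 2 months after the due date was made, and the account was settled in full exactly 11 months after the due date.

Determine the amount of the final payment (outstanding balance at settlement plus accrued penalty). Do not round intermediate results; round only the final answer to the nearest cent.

Balance at month 2: CHF 596,147.0300 × (1 + 0.0045)^2 = CHF 601,524.4252…
After CHF 143,100.00 payment: CHF 601,524.4252… − CHF 143,100.00 = CHF 458,424.4252…
Balance at month 11: CHF 458,424.4252… × (1 + 0.0045)^9 = CHF 477,328.3387…
Penalty: 11 × 1.25% × CHF 596,147.03 = CHF 81,970.22…
Final settlement = outstanding balance + penalty = CHF 477,328.3387… + CHF 81,970.22… = CHF 559,298.56

CHF 559,298.56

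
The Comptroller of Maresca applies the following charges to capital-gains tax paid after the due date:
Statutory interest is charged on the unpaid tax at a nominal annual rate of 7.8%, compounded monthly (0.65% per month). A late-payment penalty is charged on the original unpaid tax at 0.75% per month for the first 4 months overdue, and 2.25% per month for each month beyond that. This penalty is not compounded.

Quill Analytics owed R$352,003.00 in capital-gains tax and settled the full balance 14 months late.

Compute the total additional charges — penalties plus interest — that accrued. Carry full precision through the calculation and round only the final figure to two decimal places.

R$123,182.23

Penalty, months 1–4: 4 × 0.75% × R$352,003.00 = R$10,560.09
Penalty, months 5–14: 10 × 2.25% × R$352,003.00 = R$79,200.68…
Interest: R$352,003.00 × ((1 + 0.0065)^14 − 1) = R$352,003.00 × 0.0949465… = R$33,421.4612…
Penalties + interest = R$89,760.7650 + R$33,421.4612… = R$123,182.23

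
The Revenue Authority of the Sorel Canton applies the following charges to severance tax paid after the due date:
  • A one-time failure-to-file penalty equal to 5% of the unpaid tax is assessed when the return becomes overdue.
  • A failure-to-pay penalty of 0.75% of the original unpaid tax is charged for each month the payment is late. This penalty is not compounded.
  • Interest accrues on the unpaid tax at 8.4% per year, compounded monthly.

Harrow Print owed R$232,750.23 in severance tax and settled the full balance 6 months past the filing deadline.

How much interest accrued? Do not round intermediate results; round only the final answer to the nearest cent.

R$9,948.19

Interest (8.4%/yr ÷ 12 = 0.7%/month): R$232,750.23 × ((1 + 0.007)^6 − 1) = R$9,948.1862…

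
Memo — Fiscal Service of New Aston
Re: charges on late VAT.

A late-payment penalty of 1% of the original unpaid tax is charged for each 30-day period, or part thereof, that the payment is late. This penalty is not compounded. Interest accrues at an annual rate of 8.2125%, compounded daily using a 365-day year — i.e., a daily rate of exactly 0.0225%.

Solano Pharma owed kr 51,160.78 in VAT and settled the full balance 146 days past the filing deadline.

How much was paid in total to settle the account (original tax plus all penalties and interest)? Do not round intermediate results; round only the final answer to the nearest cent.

Penalty periods: ⌈146/30⌉ = 5; penalty = 5 × 1% × kr 51,160.78 = kr 2,558.04…
Interest: kr 51,160.78 × ((1 + 0.000225)^146 − 1) = kr 51,160.78 × 0.03339170… = kr 1,708.3454…
Total = kr 51,160.78 + kr 2,558.0390 + kr 1,708.3454… = kr 55,427.16

kr 55,427.16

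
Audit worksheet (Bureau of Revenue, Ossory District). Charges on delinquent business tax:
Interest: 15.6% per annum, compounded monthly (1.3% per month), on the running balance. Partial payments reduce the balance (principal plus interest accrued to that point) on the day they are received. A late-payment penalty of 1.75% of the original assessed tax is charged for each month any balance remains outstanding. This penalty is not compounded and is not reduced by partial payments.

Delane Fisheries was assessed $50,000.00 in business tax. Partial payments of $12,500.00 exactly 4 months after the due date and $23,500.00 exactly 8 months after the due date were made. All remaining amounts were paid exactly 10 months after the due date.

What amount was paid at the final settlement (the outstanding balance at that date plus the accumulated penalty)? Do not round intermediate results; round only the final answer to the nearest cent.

$28,021.52

Balance at month 4: $50,000.0000 × (1 + 0.013)^4 = $52,651.1408…
After $12,500.00 payment: $52,651.1408… − $12,500.00 = $40,151.1408…
Balance at month 8: $40,151.1408… × (1 + 0.013)^4 = $42,280.0674…
After $23,500.00 payment: $42,280.0674… − $23,500.00 = $18,780.0674…
Balance at month 10: $18,780.0674… × (1 + 0.013)^2 = $19,271.5230…
Penalty: 10 × 1.75% × $50,000.00 = $8,750.00
Final settlement = outstanding balance + penalty = $19,271.5230… + $8,750.00 = $28,021.52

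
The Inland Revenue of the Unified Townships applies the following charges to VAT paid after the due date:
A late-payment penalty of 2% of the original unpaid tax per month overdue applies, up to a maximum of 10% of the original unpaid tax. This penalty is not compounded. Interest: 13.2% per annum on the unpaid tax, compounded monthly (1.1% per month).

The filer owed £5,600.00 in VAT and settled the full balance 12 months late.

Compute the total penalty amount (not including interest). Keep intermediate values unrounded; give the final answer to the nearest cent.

Penalty (uncapped): 12 × 2% × £5,600.00 = £1,344.00; cap = 10% × £5,600.00 = £560.00 → penalty = £560.00

£560.00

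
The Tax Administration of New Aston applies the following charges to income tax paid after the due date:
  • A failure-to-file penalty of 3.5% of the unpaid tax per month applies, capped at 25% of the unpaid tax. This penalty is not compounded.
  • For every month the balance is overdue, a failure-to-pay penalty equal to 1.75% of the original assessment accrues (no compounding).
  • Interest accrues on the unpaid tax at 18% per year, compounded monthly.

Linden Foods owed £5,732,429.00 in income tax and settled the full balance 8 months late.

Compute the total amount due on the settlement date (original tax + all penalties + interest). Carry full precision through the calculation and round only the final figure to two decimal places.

Failure-to-file: 8 × 3.5% × £5,732,429.00 = £1,605,080.12, capped at 25% × £5,732,429.00 = £1,433,107.25
Failure-to-pay penalty: 8 × 1.75% × £5,732,429.00 = £802,540.06
Interest (18%/yr ÷ 12 = 1.5%/month): £5,732,429.00 × ((1 + 0.015)^8 − 1) = £725,109.7717…
Total = £5,732,429.00 + £2,235,647.3100 + £725,109.7717… = £8,693,186.08

£8,693,186.08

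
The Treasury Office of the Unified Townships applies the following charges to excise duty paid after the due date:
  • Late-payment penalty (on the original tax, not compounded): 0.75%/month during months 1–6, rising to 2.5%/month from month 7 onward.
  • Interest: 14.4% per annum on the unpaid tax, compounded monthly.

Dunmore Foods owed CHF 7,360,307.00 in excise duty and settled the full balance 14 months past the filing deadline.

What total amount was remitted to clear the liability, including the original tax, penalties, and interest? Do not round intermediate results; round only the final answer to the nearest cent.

Penalty, months 1–6: 6 × 0.75% × CHF 7,360,307.00 = CHF 331,213.82…
Penalty, months 7–14: 8 × 2.5% × CHF 7,360,307.00 = CHF 1,472,061.40
Interest (14.4%/yr ÷ 12 = 1.2%/month): CHF 7,360,307.00 × ((1 + 0.012)^14 − 1) = CHF 1,337,767.1226…
Total = CHF 7,360,307.00 + CHF 1,803,275.2150 + CHF 1,337,767.1226… = CHF 10,501,349.34

CHF 10,501,349.34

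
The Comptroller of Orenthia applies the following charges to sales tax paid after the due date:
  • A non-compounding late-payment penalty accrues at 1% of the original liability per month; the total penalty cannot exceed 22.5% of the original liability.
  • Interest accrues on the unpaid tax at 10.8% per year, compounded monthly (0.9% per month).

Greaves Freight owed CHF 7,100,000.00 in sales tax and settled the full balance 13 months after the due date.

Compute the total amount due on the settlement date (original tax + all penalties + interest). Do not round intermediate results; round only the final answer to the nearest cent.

CHF 8,900,071.96

Penalty: 13 × 1% × CHF 7,100,000.00 = CHF 923,000.00 (below the 22.5% cap of CHF 1,597,500.00)
Interest: CHF 7,100,000.00 × ((1 + 0.009)^13 − 1) = CHF 7,100,000.00 × 0.1235313… = CHF 877,071.9604…
Total = CHF 7,100,000.00 + CHF 923,000.0000 + CHF 877,071.9604… = CHF 8,900,071.96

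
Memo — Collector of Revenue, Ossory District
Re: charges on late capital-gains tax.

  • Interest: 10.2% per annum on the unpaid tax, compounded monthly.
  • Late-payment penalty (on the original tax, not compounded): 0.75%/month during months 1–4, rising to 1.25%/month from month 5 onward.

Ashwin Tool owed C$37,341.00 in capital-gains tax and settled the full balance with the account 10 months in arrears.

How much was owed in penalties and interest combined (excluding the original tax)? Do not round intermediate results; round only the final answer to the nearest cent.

C$7,218.99

Penalty, months 1–4: 4 × 0.75% × C$37,341.00 = C$1,120.23
Penalty, months 5–10: 6 × 1.25% × C$37,341.00 = C$2,800.58…
Interest (10.2%/yr ÷ 12 = 0.85%/month): C$37,341.00 × ((1 + 0.0085)^10 − 1) = C$3,298.1831…
Penalties + interest = C$3,920.8050 + C$3,298.1831… = C$7,218.99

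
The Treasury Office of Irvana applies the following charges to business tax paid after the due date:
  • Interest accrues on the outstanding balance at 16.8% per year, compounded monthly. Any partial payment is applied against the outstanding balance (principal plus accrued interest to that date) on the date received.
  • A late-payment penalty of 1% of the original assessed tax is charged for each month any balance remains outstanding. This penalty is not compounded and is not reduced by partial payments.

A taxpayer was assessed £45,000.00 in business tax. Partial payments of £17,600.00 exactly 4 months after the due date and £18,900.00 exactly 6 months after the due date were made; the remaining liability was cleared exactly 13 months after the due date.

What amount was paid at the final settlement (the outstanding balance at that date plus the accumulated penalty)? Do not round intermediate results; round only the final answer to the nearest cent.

Monthly rate = 16.8% ÷ 12 = 1.4%
Balance at month 4: £45,000.0000 × (1 + 0.014)^4 = £47,573.4156…
After £17,600.00 payment: £47,573.4156… − £17,600.00 = £29,973.4156…
Balance at month 6: £29,973.4156… × (1 + 0.014)^2 = £30,818.5461…
After £18,900.00 payment: £30,818.5461… − £18,900.00 = £11,918.5461…
Balance at month 13: £11,918.5461… × (1 + 0.014)^7 = £13,136.7811…
Penalty: 13 × 1% × £45,000.00 = £5,850.00
Final settlement = outstanding balance + penalty = £13,136.7811… + £5,850.00 = £18,986.78

£18,986.78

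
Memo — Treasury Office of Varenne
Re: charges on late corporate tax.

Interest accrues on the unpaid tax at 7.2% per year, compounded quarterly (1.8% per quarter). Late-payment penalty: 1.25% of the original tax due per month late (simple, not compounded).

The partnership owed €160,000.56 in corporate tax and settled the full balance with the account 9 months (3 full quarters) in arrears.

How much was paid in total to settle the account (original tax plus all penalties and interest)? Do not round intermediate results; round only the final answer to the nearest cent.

Late-payment penalty = 1.25% × €160,000.56 × 9 mo = €18,000.06…
Interest: €160,000.56 × ((1 + 0.018)^3 − 1) = €160,000.56 × 0.0549778… = €8,796.4839…
Total = €160,000.56 + €18,000.0630 + €8,796.4839… = €186,797.11

€186,797.11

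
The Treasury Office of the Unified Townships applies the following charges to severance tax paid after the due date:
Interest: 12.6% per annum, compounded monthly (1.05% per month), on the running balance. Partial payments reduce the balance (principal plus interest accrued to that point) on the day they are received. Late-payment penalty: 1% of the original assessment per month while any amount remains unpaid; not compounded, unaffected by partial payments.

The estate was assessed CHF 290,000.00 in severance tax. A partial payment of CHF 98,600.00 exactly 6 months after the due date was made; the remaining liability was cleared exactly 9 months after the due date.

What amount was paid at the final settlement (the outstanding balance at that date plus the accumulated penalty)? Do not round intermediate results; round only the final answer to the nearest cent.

CHF 242,946.03

Balance at month 6: CHF 290,000.0000 × (1 + 0.0105)^6 = CHF 308,756.3548…
After CHF 98,600.00 payment: CHF 308,756.3548… − CHF 98,600.00 = CHF 210,156.3548…
Balance at month 9: CHF 210,156.3548… × (1 + 0.0105)^3 = CHF 216,846.0325…
Penalty: 9 × 1% × CHF 290,000.00 = CHF 26,100.00
Final settlement = outstanding balance + penalty = CHF 216,846.0325… + CHF 26,100.00 = CHF 242,946.03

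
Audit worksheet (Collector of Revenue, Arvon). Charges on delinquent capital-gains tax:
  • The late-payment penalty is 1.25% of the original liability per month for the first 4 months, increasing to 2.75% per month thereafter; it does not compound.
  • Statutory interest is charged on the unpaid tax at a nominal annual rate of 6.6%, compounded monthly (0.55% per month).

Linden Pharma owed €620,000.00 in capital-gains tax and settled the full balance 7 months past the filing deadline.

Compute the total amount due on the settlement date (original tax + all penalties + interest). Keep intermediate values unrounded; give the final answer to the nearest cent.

€726,417.49

Penalty, months 1–4: 4 × 1.25% × €620,000.00 = €31,000.00
Penalty, months 5–7: 3 × 2.75% × €620,000.00 = €51,150.00
Interest: €620,000.00 × ((1 + 0.0055)^7 − 1) = €620,000.00 × 0.0391411… = €24,267.4853…
Total = €620,000.00 + €82,150.0000 + €24,267.4853… = €726,417.49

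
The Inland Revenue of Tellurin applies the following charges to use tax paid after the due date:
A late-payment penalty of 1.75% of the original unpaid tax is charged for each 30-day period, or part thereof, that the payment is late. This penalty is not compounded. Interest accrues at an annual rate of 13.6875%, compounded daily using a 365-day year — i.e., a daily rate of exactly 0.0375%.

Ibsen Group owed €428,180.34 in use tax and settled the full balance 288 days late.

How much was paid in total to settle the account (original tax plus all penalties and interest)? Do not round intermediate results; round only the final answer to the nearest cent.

Penalty periods: ⌈288/30⌉ = 10; penalty = 10 × 1.75% × €428,180.34 = €74,931.56…
Interest: €428,180.34 × ((1 + 0.000375)^288 − 1) = €428,180.34 × 0.11402519… = €48,823.3454…
Total = €428,180.34 + €74,931.5595 + €48,823.3454… = €551,935.24

€551,935.24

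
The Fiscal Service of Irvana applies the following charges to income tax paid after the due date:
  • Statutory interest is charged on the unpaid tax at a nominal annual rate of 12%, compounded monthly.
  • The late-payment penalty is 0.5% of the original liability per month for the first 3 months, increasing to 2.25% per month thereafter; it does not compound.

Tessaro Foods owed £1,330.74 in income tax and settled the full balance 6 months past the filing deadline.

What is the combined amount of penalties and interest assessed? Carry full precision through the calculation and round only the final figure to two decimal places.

Penalty, months 1–3: 3 × 0.5% × £1,330.74 = £19.96…
Penalty, months 4–6: 3 × 2.25% × £1,330.74 = £89.82…
Interest (12%/yr ÷ 12 = 1%/month): £1,330.74 × ((1 + 0.01)^6 − 1) = £81.8673…
Penalties + interest = £109.7861… + £81.8673… = £191.65

£191.65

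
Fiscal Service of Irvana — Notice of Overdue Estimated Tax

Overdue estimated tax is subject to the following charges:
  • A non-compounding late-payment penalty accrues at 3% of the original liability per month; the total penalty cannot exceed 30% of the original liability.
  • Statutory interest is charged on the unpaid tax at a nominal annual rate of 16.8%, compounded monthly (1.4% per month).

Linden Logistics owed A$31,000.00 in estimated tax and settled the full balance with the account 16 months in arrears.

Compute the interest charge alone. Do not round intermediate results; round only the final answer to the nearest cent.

A$7,723.00

Interest: A$31,000.00 × ((1 + 0.014)^16 − 1) = A$31,000.00 × 0.2491290… = A$7,722.9980…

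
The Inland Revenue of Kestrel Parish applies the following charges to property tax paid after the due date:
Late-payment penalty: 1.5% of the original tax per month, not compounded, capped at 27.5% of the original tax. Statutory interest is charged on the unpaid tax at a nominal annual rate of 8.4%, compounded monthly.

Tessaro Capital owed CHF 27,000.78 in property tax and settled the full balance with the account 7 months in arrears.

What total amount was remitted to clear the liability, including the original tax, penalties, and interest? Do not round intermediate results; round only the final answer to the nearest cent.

Penalty: 7 × 1.5% × CHF 27,000.78 = CHF 2,835.08… (below the 27.5% cap of CHF 7,425.21…)
Interest (8.4%/yr ÷ 12 = 0.7%/month): CHF 27,000.78 × ((1 + 0.007)^7 − 1) = CHF 1,351.1484…
Total = CHF 27,000.78 + CHF 2,835.0819 + CHF 1,351.1484… = CHF 31,187.01

CHF 31,187.01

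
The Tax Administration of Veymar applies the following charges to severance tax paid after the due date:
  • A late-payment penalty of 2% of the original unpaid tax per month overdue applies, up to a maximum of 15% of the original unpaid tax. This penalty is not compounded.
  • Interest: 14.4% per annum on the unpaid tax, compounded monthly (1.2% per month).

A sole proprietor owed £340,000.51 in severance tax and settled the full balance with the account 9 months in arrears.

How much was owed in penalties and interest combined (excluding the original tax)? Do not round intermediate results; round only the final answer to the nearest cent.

£89,532.95

Penalty (uncapped): 9 × 2% × £340,000.51 = £61,200.09…; cap = 15% × £340,000.51 = £51,000.08… → penalty = £51,000.08…
Interest: £340,000.51 × ((1 + 0.012)^9 − 1) = £340,000.51 × 0.1133318… = £38,532.8686…
Penalties + interest = £51,000.0765 + £38,532.8686… = £89,532.95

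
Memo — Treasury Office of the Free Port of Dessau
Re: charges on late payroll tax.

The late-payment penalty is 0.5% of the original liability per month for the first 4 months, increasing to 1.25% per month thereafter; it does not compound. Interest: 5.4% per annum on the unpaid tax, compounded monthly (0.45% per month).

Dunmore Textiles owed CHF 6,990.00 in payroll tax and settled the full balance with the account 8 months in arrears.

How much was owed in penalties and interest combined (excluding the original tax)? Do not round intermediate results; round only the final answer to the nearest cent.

Penalty, months 1–4: 4 × 0.5% × CHF 6,990.00 = CHF 139.80
Penalty, months 5–8: 4 × 1.25% × CHF 6,990.00 = CHF 349.50
Interest: CHF 6,990.00 × ((1 + 0.0045)^8 − 1) = CHF 6,990.00 × 0.0365721… = CHF 255.6392…
Penalties + interest = CHF 489.3000 + CHF 255.6392… = CHF 744.94

CHF 744.94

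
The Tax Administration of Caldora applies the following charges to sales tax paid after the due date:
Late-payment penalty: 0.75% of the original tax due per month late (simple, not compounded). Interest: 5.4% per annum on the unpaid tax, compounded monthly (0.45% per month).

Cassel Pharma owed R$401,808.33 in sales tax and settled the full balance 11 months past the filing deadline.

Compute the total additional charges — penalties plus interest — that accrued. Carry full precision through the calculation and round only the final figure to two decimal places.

R$53,492.31

Late-payment penalty: 11 × 0.75% × R$401,808.33 = R$33,149.19…
Interest: R$401,808.33 × ((1 + 0.0045)^11 − 1) = R$401,808.33 × 0.0506289… = R$20,343.1225…
Penalties + interest = R$33,149.1872… + R$20,343.1225… = R$53,492.31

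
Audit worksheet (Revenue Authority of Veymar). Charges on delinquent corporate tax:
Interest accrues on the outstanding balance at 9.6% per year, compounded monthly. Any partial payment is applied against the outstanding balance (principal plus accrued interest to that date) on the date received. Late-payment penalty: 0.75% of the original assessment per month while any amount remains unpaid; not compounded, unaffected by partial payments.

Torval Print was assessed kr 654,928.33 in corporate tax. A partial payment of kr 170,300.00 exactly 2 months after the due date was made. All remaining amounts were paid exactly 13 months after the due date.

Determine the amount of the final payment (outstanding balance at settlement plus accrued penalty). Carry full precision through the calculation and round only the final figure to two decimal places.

kr 604,363.16

Monthly rate = 9.6% ÷ 12 = 0.8%
Balance at month 2: kr 654,928.3300 × (1 + 0.008)^2 = kr 665,449.0987…
After kr 170,300.00 payment: kr 665,449.0987… − kr 170,300.00 = kr 495,149.0987…
Balance at month 13: kr 495,149.0987… × (1 + 0.008)^11 = kr 540,507.6512…
Penalty: 13 × 0.75% × kr 654,928.33 = kr 63,855.51…
Final settlement = outstanding balance + penalty = kr 540,507.6512… + kr 63,855.51… = kr 604,363.16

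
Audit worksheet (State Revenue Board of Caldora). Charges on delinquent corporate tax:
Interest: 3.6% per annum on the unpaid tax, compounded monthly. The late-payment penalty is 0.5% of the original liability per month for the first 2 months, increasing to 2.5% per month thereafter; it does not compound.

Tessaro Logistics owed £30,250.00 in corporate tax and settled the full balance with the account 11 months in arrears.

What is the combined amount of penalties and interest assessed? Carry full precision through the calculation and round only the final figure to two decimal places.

£8,122.11

Penalty, months 1–2: 2 × 0.5% × £30,250.00 = £302.50
Penalty, months 3–11: 9 × 2.5% × £30,250.00 = £6,806.25
Interest (3.6%/yr ÷ 12 = 0.3%/month): £30,250.00 × ((1 + 0.003)^11 − 1) = £1,013.3593…
Penalties + interest = £7,108.7500 + £1,013.3593… = £8,122.11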